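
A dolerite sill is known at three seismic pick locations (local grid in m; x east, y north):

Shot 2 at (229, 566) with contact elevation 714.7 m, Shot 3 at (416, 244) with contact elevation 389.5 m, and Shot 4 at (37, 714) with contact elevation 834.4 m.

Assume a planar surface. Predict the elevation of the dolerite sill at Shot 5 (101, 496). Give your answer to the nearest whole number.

597 m

Two edge vectors: Shot 2→Shot 3 = (187, -322, -325.2), Shot 2→Shot 4 = (-192, 148, 119.7).
Normal n = (Shot 2→Shot 3) × (Shot 2→Shot 4) = (9586.2, 40054.5, -34148).
So ∂z/∂x = −n_x/n_z = 0.28073 and ∂z/∂y = −n_y/n_z = 1.17297.
Intercept c from Shot 2: 714.7 − 64.29 − 663.90 = −13.49.
At (101, 496): z = 28.4 + 581.8 − 13.49 = 596.7 m.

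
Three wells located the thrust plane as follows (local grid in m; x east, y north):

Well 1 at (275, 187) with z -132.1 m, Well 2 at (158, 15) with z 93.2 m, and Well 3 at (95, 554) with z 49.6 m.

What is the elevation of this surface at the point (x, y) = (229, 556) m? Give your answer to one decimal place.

Let the plane be z = a·x + b·y + c.
Well 2−Well 1: −117a − 172b = 225.3;  Well 3−Well 1: −180a + 367b = 181.7.
Solving gives a = −1.54180, b = −0.26110.
Then c = -132.1 − a·275 − b·187 = 340.72.
At (229, 556): z = −353.1 − 145.2 + 340.72 = -157.5 m.

-157.5 m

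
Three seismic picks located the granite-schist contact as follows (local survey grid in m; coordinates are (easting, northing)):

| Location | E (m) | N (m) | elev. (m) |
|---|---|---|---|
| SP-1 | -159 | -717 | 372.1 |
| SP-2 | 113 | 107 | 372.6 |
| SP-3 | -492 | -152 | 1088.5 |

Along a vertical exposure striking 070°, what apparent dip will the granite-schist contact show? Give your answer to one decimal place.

48.7°

Let the plane be z = a·E + b·N + c.
SP-2−SP-1: 272a + 824b = 0.5;  SP-3−SP-1: −333a + 565b = 716.4.
Solving gives a = −1.37835, b = 0.45559.
Unit vector along 070° is (sin 70°, cos 70°) = (0.9397, 0.3420).
Slope in that direction = a·(0.9397) + b·(0.3420) = −1.13940.
Apparent dip = arctan|1.13940| = 48.7° (true dip is 55.4°, so apparent ≤ true as expected).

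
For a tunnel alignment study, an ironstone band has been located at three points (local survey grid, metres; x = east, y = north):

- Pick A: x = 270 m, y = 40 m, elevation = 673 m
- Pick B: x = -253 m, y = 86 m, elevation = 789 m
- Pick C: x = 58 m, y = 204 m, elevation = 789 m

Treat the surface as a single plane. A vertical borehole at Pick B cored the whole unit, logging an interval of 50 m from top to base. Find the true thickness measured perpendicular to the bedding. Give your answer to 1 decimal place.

Let the plane be z = a·x + b·y + c.
Pick B−Pick A: −523a + 46b = 116;  Pick C−Pick A: −212a + 164b = 116.
Solving gives a = −0.18006, b = 0.47456.
|∇z| = √(a²+b²) = 0.50757, so dip δ = arctan(0.50757) = 26.91°.
True thickness = vertical thickness × cos δ = 50 × cos 26.91° = 44.6 m.

44.6 m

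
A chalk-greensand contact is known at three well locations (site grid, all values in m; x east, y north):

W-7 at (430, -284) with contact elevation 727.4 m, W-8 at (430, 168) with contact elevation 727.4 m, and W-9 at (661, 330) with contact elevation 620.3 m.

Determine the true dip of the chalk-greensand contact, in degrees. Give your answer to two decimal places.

24.87°

Let the plane be z = a·x + b·y + c.
W-8−W-7: 0a + 452b = 0;  W-9−W-7: 231a + 614b = −107.1.
Solving gives a = −0.46364, b = 0.00000.
Gradient magnitude |∇z| = √(a² + b²) = √(0.21496 + 0.00000) = 0.46364.
True dip = arctan(0.46364) = 24.87°, dipping toward E (azimuth ≈ 090°).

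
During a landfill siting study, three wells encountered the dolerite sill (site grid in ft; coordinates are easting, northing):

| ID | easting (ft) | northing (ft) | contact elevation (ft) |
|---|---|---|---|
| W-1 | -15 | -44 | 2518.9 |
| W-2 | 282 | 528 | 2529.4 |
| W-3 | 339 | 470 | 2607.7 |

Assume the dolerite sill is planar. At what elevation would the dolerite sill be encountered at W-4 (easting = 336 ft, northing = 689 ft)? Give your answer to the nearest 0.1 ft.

Let the plane be z = a·easting + b·northing + c.
W-2−W-1: 297a + 572b = 10.5;  W-3−W-1: 354a + 514b = 88.8.
Solving gives a = 0.91103, b = −0.45468.
Then c = 2518.9 − a·-15 − b·-44 = 2512.56.
At (336, 689): z = 306.1 − 313.3 + 2512.56 = 2505.4 ft.

2505.4 ft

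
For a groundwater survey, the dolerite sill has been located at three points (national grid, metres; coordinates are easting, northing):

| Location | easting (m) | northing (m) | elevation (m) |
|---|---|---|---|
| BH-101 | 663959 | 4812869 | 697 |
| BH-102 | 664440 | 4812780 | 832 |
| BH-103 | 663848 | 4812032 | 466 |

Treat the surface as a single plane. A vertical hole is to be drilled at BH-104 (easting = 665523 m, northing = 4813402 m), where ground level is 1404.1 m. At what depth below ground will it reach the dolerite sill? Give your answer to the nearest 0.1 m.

Let the plane be z = a·easting + b·northing + c.
BH-102−BH-101: 481a − 89b = 135;  BH-103−BH-101: −111a − 837b = −231.
Solving gives a = 0.323786111, b = 0.233046286.
Then c = 697 − a·663959 − b·4812869 = −1335904.95.
At (665523, 4813402): z_contact = 215487.10 + 1121745.46 − 1335904.95 = 1327.62 m.
Depth below ground = 1404.1 − 1327.62 = 76.5 m.

76.5 m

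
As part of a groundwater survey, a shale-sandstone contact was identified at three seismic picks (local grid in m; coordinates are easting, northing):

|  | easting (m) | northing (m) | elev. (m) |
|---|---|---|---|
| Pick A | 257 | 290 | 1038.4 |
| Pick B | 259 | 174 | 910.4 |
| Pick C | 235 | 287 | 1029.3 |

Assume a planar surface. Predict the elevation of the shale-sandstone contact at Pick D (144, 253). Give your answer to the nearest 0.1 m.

Two edge vectors: Pick A→Pick B = (2, -116, -128), Pick A→Pick C = (-22, -3, -9.1).
Normal n = (Pick A→Pick B) × (Pick A→Pick C) = (671.6, 2834.2, -2558).
So ∂z/∂easting = −n_x/n_z = 0.26255 and ∂z/∂northing = −n_y/n_z = 1.10797.
Intercept c from Pick A: 1038.4 − 67.48 − 321.31 = 649.61.
At (144, 253): z = 37.8 + 280.3 + 649.61 = 967.7 m.

967.7 m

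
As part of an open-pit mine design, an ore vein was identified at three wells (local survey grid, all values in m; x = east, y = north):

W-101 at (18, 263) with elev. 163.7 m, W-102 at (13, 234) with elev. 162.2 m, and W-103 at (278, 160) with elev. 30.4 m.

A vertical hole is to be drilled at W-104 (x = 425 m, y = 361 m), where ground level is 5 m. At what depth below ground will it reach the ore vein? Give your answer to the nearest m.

Let the plane be z = a·x + b·y + c.
W-102−W-101: −5a − 29b = −1.5;  W-103−W-101: 260a − 103b = −133.3.
Solving gives a = −0.46073, b = 0.13116.
Then c = 163.7 − a·18 − b·263 = 137.50.
At (425, 361): z_contact = −195.8 + 47.3 + 137.50 = -11.0 m.
Depth below ground = 5 − (-11.0) = 16 m.

16 m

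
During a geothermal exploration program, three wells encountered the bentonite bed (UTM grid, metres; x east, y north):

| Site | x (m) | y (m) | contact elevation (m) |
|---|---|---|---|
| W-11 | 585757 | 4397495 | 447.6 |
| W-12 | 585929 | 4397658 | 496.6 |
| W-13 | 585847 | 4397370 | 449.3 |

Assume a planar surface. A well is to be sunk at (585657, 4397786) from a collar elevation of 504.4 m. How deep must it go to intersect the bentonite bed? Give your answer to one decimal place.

Let the plane be z = a·x + b·y + c.
W-12−W-11: 172a + 163b = 49;  W-13−W-11: 90a − 125b = 1.7.
Solving gives a = 0.177000276, b = 0.113840199.
Then c = 447.6 − a·585757 − b·4397495 = −603843.26.
At (585657, 4397786): z_contact = 103661.45 + 500644.83 − 603843.26 = 463.03 m.
Depth below ground = 504.4 − 463.03 = 41.4 m.

41.4 m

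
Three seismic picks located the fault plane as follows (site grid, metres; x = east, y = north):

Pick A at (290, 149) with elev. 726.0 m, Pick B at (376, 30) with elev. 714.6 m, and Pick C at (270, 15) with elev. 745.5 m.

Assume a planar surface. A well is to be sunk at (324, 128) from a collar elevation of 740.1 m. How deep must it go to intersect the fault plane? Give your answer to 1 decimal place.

Two edge vectors: Pick A→Pick B = (86, -119, -11.4), Pick A→Pick C = (-20, -134, 19.5).
Normal n = (Pick A→Pick B) × (Pick A→Pick C) = (-3848.1, -1449, -13904).
So ∂z/∂x = −n_x/n_z = −0.27676 and ∂z/∂y = −n_y/n_z = −0.10421.
Intercept c from Pick A: 726 + 80.26 + 15.53 = 821.79.
At (324, 128): z_contact = −89.67 − 13.34 + 821.79 = 718.78 m.
Depth below ground = 740.1 − 718.78 = 21.3 m.

21.3 m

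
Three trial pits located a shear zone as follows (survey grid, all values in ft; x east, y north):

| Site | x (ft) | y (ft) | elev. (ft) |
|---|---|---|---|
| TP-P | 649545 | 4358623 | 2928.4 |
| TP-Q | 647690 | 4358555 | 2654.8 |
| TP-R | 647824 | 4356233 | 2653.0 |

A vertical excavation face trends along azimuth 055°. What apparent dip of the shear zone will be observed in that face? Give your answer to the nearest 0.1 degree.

Two edge vectors: TP-P→TP-Q = (-1855, -68, -273.6), TP-P→TP-R = (-1721, -2390, -275.4).
Normal n = (TP-P→TP-Q) × (TP-P→TP-R) = (-635176.8, -40001.4, 4316422).
So ∂z/∂x = −n_x/n_z = 0.14715 and ∂z/∂y = −n_y/n_z = 0.00927.
Unit vector along 055° is (sin 55°, cos 55°) = (0.8192, 0.5736).
Slope in that direction = a·(0.8192) + b·(0.5736) = 0.12586.
Apparent dip = arctan|0.12586| = 7.2° (true dip is 8.4°, so apparent ≤ true as expected).

7.2°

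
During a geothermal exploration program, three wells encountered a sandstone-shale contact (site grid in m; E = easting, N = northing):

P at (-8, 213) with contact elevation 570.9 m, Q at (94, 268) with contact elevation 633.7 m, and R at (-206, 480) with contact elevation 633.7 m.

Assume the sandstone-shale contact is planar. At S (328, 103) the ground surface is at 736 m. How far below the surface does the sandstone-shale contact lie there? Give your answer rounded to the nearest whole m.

102 m

Two edge vectors: P→Q = (102, 55, 62.8), P→R = (-198, 267, 62.8).
Normal n = (P→Q) × (P→R) = (-13313.6, -18840, 38124).
So ∂z/∂E = −n_x/n_z = 0.34922 and ∂z/∂N = −n_y/n_z = 0.49418.
Intercept c from P: 570.9 + 2.79 − 105.26 = 468.43.
At (328, 103): z_contact = 114.5 + 50.9 + 468.43 = 633.9 m.
Depth below ground = 736 − 633.9 = 102 m.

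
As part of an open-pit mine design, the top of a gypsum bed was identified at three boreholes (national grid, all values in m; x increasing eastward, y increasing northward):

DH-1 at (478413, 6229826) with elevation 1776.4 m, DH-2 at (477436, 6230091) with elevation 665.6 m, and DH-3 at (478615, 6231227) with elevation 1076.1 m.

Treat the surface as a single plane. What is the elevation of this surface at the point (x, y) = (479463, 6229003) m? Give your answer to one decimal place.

3314.0 m

Two edge vectors: DH-1→DH-2 = (-977, 265, -1110.8), DH-1→DH-3 = (202, 1401, -700.3).
Normal n = (DH-1→DH-2) × (DH-1→DH-3) = (1370651.3, -908574.7, -1422307).
So ∂z/∂x = −n_x/n_z = 0.963681751 and ∂z/∂y = −n_y/n_z = −0.638803507.
Intercept c from DH-1: 1776.4 − 461037.88 + 3979634.70 = 3520373.22.
At (479463, 6229003): z = 462049.7 − 3979109.0 + 3520373.22 = 3314.0 m.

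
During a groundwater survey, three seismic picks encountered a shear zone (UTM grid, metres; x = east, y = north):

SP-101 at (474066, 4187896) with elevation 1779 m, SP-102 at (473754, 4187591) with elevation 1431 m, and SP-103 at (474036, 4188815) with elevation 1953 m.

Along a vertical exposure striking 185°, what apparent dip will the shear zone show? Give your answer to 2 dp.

16.52°

Let the plane be z = a·x + b·y + c.
SP-102−SP-101: −312a − 305b = −348;  SP-103−SP-101: −30a + 919b = 174.
Solving gives a = 0.90153, b = 0.21877.
Unit vector along 185° is (sin 185°, cos 185°) = (-0.0872, -0.9962).
Slope in that direction = a·(-0.0872) + b·(-0.9962) = −0.29651.
Apparent dip = arctan|0.29651| = 16.52° (true dip is 42.9°, so apparent ≤ true as expected).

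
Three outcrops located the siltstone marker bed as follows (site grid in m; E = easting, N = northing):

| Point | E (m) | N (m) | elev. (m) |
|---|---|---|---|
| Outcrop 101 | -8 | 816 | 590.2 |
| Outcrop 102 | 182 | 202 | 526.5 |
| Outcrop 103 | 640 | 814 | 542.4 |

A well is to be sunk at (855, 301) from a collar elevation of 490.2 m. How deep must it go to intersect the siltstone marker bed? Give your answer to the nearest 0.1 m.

5.2 m

Two edge vectors: Outcrop 101→Outcrop 102 = (190, -614, -63.7), Outcrop 101→Outcrop 103 = (648, -2, -47.8).
Normal n = (Outcrop 101→Outcrop 102) × (Outcrop 101→Outcrop 103) = (29221.8, -32195.6, 397492).
So ∂z/∂E = −n_x/n_z = −0.07352 and ∂z/∂N = −n_y/n_z = 0.08100.
Intercept c from Outcrop 101: 590.2 − 0.59 − 66.09 = 523.52.
At (855, 301): z_contact = −62.86 + 24.38 + 523.52 = 485.04 m.
Depth below ground = 490.2 − 485.04 = 5.2 m.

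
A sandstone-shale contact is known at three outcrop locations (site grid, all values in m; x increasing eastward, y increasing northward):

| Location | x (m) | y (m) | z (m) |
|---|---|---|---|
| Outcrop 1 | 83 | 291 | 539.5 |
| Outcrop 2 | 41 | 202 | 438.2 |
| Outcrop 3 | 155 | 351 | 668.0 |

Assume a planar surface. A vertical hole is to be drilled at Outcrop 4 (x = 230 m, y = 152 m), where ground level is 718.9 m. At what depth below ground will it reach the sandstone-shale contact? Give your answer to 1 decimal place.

Two edge vectors: Outcrop 1→Outcrop 2 = (-42, -89, -101.3), Outcrop 1→Outcrop 3 = (72, 60, 128.5).
Normal n = (Outcrop 1→Outcrop 2) × (Outcrop 1→Outcrop 3) = (-5358.5, -1896.6, 3888).
So ∂z/∂x = −n_x/n_z = 1.37822 and ∂z/∂y = −n_y/n_z = 0.48781.
Intercept c from Outcrop 1: 539.5 − 114.39 − 141.95 = 283.16.
At (230, 152): z_contact = 316.99 + 74.15 + 283.16 = 674.29 m.
Depth below ground = 718.9 − 674.29 = 44.6 m.

44.6 m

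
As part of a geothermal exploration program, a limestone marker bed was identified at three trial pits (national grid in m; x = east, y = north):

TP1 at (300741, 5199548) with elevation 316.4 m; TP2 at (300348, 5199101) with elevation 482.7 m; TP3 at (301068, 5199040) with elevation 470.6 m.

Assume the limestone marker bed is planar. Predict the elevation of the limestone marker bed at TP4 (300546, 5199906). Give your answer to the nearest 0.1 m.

Two edge vectors: TP1→TP2 = (-393, -447, 166.3), TP1→TP3 = (327, -508, 154.2).
Normal n = (TP1→TP2) × (TP1→TP3) = (15553, 114980.7, 345813).
So ∂z/∂x = −n_x/n_z = −0.044975174 and ∂z/∂y = −n_y/n_z = −0.332493862.
Intercept c from TP1: 316.4 + 13525.88 + 1728817.80 = 1742660.08.
At (300546, 5199906): z = −13517.1 − 1728936.8 + 1742660.08 = 206.1 m.

206.1 m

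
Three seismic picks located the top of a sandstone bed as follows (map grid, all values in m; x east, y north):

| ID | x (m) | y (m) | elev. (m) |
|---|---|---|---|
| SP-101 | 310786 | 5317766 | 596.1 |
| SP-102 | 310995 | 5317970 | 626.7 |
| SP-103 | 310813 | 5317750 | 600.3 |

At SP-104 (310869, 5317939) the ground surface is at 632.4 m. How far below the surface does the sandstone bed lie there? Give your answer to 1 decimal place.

24.7 m

Two edge vectors: SP-101→SP-102 = (209, 204, 30.6), SP-101→SP-103 = (27, -16, 4.2).
Normal n = (SP-101→SP-102) × (SP-101→SP-103) = (1346.4, -51.6, -8852).
So ∂z/∂x = −n_x/n_z = 0.152101220 and ∂z/∂y = −n_y/n_z = −0.005829191.
Intercept c from SP-101: 596.1 − 47270.93 + 30998.27 = −15676.56.
At (310869, 5317939): z_contact = 47283.55 − 30999.28 − 15676.56 = 607.72 m.
Depth below ground = 632.4 − 607.72 = 24.7 m.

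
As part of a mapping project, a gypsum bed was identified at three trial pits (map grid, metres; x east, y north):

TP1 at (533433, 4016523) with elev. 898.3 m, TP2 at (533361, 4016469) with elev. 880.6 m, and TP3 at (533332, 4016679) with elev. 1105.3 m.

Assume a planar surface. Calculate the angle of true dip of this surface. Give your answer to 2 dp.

Two edge vectors: TP1→TP2 = (-72, -54, -17.7), TP1→TP3 = (-101, 156, 207).
Normal n = (TP1→TP2) × (TP1→TP3) = (-8416.8, 16691.7, -16686).
So ∂z/∂x = −n_x/n_z = −0.50442 and ∂z/∂y = −n_y/n_z = 1.00034.
Gradient magnitude |∇z| = √(a² + b²) = √(0.25444 + 1.00068) = 1.12032.
True dip = arctan(1.12032) = 48.25°, dipping toward SSE (azimuth ≈ 153°).

48.25°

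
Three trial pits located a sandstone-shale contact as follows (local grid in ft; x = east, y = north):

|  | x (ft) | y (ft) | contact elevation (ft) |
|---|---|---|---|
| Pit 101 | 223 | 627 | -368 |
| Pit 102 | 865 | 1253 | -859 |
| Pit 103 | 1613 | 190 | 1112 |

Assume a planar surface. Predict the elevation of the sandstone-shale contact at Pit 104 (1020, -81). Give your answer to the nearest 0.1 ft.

1129.6 ft

Let the plane be z = a·x + b·y + c.
Pit 102−Pit 101: 642a + 626b = −491;  Pit 103−Pit 101: 1390a − 437b = 1480.
Solving gives a = 0.618681, b = −1.418839.
Then c = -368 − a·223 − b·627 = 383.65.
At (1020, -81): z = 631.1 + 114.9 + 383.65 = 1129.6 ft.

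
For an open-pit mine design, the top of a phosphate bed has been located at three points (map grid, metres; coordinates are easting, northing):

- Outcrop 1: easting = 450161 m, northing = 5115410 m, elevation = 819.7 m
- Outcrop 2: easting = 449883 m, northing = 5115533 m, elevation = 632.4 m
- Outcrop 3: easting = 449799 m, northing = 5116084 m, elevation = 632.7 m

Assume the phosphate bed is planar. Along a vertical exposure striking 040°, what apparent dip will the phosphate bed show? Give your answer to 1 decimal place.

Two edge vectors: Outcrop 1→Outcrop 2 = (-278, 123, -187.3), Outcrop 1→Outcrop 3 = (-362, 674, -187).
Normal n = (Outcrop 1→Outcrop 2) × (Outcrop 1→Outcrop 3) = (103239.2, 15816.6, -142846).
So ∂z/∂easting = −n_x/n_z = 0.72273 and ∂z/∂northing = −n_y/n_z = 0.11072.
Unit vector along 040° is (sin 40°, cos 40°) = (0.6428, 0.7660).
Slope in that direction = a·(0.6428) + b·(0.7660) = 0.54938.
Apparent dip = arctan|0.54938| = 28.8° (true dip is 36.2°, so apparent ≤ true as expected).

28.8°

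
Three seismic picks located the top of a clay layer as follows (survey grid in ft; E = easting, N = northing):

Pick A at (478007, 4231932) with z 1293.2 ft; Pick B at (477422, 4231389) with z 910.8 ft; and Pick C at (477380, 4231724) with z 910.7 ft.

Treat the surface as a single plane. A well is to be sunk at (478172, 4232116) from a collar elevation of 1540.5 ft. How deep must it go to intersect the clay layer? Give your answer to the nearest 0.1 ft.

137.2 ft

Two edge vectors: Pick A→Pick B = (-585, -543, -382.4), Pick A→Pick C = (-627, -208, -382.5).
Normal n = (Pick A→Pick B) × (Pick A→Pick C) = (128158.3, 16002.3, -218781).
So ∂z/∂E = −n_x/n_z = 0.585783500 and ∂z/∂N = −n_y/n_z = 0.073143006.
Intercept c from Pick A: 1293.2 − 280008.61 − 309536.23 = −588251.64.
At (478172, 4232116): z_contact = 280105.27 + 309549.69 − 588251.64 = 1403.31 ft.
Depth below ground = 1540.5 − 1403.31 = 137.2 ft.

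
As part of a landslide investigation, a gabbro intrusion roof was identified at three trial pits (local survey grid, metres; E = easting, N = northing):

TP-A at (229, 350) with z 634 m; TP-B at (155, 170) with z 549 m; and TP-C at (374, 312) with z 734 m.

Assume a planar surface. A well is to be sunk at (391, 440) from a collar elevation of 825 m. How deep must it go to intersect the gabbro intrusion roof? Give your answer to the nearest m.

57 m

Let the plane be z = a·E + b·N + c.
TP-B−TP-A: −74a − 180b = −85;  TP-C−TP-A: 145a − 38b = 100.
Solving gives a = 0.73430, b = 0.17034.
Then c = 634 − a·229 − b·350 = 406.23.
At (391, 440): z_contact = 287.1 + 75.0 + 406.23 = 768.3 m.
Depth below ground = 825 − 768.3 = 57 m.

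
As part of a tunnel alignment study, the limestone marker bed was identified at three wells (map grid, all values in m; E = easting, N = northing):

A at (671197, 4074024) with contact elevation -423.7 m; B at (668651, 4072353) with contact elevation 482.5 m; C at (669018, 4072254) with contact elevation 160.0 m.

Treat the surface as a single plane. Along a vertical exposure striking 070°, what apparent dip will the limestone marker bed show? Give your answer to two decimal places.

26.08°

Two edge vectors: A→B = (-2546, -1671, 906.2), A→C = (-2179, -1770, 583.7).
Normal n = (A→B) × (A→C) = (628611.3, -488509.6, 865311).
So ∂z/∂E = −n_x/n_z = −0.72646 and ∂z/∂N = −n_y/n_z = 0.56455.
Unit vector along 070° is (sin 70°, cos 70°) = (0.9397, 0.3420).
Slope in that direction = a·(0.9397) + b·(0.3420) = −0.48956.
Apparent dip = arctan|0.48956| = 26.08° (true dip is 42.6°, so apparent ≤ true as expected).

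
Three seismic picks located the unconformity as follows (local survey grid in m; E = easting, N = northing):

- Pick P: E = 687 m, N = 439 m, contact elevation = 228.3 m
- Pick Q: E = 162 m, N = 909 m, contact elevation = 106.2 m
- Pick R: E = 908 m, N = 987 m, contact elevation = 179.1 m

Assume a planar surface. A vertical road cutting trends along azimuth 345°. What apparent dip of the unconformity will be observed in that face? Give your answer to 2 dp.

9.05°

Let the plane be z = a·E + b·N + c.
Pick Q−Pick P: −525a + 470b = −122.1;  Pick R−Pick P: 221a + 548b = −49.2.
Solving gives a = 0.11182, b = −0.13488.
Unit vector along 345° is (sin 345°, cos 345°) = (-0.2588, 0.9659).
Slope in that direction = a·(-0.2588) + b·(0.9659) = −0.15922.
Apparent dip = arctan|0.15922| = 9.05° (true dip is 9.9°, so apparent ≤ true as expected).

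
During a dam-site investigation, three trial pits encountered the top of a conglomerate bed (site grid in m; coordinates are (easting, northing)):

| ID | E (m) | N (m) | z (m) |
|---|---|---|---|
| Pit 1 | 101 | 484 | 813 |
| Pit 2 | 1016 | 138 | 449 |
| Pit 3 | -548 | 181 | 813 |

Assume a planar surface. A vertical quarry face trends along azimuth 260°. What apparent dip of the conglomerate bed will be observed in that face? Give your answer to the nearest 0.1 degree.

Let the plane be z = a·E + b·N + c.
Pit 2−Pit 1: 915a − 346b = −364;  Pit 3−Pit 1: −649a − 303b = 0.
Solving gives a = −0.21979, b = 0.47078.
Unit vector along 260° is (sin 260°, cos 260°) = (-0.9848, -0.1736).
Slope in that direction = a·(-0.9848) + b·(-0.1736) = 0.13470.
Apparent dip = arctan|0.13470| = 7.7° (true dip is 27.5°, so apparent ≤ true as expected).

7.7°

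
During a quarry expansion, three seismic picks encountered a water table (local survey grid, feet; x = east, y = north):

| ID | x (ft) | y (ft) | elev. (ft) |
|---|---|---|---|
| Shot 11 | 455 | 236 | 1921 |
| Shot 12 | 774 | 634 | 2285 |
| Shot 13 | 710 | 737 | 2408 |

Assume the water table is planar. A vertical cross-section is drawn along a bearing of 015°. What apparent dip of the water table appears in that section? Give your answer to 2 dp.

44.56°

Let the plane be z = a·x + b·y + c.
Shot 12−Shot 11: 319a + 398b = 364;  Shot 13−Shot 11: 255a + 501b = 487.
Solving gives a = −0.19651, b = 1.07207.
Unit vector along 015° is (sin 15°, cos 15°) = (0.2588, 0.9659).
Slope in that direction = a·(0.2588) + b·(0.9659) = 0.98468.
Apparent dip = arctan|0.98468| = 44.56° (true dip is 47.5°, so apparent ≤ true as expected).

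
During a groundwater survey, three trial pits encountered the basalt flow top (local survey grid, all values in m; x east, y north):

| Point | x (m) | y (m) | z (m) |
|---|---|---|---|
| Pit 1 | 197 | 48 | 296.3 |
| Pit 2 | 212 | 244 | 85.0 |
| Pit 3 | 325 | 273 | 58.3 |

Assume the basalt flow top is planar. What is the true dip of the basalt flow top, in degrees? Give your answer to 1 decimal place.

Two edge vectors: Pit 1→Pit 2 = (15, 196, -211.3), Pit 1→Pit 3 = (128, 225, -238).
Normal n = (Pit 1→Pit 2) × (Pit 1→Pit 3) = (894.5, -23476.4, -21713).
So ∂z/∂x = −n_x/n_z = 0.04120 and ∂z/∂y = −n_y/n_z = −1.08121.
Gradient magnitude |∇z| = √(a² + b²) = √(0.00170 + 1.16902) = 1.08200.
True dip = arctan(1.08200) = 47.3°, dipping toward N (azimuth ≈ 358°).

47.3°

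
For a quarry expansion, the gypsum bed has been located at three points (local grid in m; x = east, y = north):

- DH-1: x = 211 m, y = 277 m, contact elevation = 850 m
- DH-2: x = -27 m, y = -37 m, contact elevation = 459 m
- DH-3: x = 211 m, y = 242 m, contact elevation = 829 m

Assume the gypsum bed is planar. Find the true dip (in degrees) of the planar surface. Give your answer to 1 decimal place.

Two edge vectors: DH-1→DH-2 = (-238, -314, -391), DH-1→DH-3 = (0, -35, -21).
Normal n = (DH-1→DH-2) × (DH-1→DH-3) = (-7091, -4998, 8330).
So ∂z/∂x = −n_x/n_z = 0.85126 and ∂z/∂y = −n_y/n_z = 0.60000.
Gradient magnitude |∇z| = √(a² + b²) = √(0.72464 + 0.36000) = 1.04146.
True dip = arctan(1.04146) = 46.2°, dipping toward SW (azimuth ≈ 235°).

46.2°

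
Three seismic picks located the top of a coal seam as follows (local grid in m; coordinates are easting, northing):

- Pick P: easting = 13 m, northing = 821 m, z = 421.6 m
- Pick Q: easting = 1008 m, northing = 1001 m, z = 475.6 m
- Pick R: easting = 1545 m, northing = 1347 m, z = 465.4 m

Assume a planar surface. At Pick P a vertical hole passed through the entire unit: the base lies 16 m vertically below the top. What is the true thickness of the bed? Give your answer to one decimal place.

15.8 m

Two edge vectors: Pick P→Pick Q = (995, 180, 54), Pick P→Pick R = (1532, 526, 43.8).
Normal n = (Pick P→Pick Q) × (Pick P→Pick R) = (-20520, 39147, 247610).
So ∂z/∂easting = −n_x/n_z = 0.08287 and ∂z/∂northing = −n_y/n_z = −0.15810.
|∇z| = √(a²+b²) = 0.17850, so dip δ = arctan(0.17850) = 10.12°.
True thickness = vertical thickness × cos δ = 16 × cos 10.12° = 15.8 m.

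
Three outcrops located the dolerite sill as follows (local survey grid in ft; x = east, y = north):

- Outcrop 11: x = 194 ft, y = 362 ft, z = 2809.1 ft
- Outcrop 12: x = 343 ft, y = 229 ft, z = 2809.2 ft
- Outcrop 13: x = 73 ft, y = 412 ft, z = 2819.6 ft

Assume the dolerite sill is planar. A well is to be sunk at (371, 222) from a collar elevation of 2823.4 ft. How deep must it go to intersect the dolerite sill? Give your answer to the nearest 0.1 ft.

Let the plane be z = a·x + b·y + c.
Outcrop 12−Outcrop 11: 149a − 133b = 0.1;  Outcrop 13−Outcrop 11: −121a + 50b = 10.5.
Solving gives a = −0.16215, b = −0.18241.
Then c = 2809.1 − a·194 − b·362 = 2906.59.
At (371, 222): z_contact = −60.16 − 40.50 + 2906.59 = 2805.94 ft.
Depth below ground = 2823.4 − 2805.94 = 17.5 ft.

17.5 ft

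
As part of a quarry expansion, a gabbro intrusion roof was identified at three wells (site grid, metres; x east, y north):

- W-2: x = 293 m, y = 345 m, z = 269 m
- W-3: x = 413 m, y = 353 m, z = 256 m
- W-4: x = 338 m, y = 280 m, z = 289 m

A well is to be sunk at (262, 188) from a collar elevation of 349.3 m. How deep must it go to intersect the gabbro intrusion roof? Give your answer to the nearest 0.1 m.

20.3 m

Let the plane be z = a·x + b·y + c.
W-3−W-2: 120a + 8b = −13;  W-4−W-2: 45a − 65b = 20.
Solving gives a = −0.08395, b = −0.36581.
Then c = 269 − a·293 − b·345 = 419.80.
At (262, 188): z_contact = −21.99 − 68.77 + 419.80 = 329.03 m.
Depth below ground = 349.3 − 329.03 = 20.3 m.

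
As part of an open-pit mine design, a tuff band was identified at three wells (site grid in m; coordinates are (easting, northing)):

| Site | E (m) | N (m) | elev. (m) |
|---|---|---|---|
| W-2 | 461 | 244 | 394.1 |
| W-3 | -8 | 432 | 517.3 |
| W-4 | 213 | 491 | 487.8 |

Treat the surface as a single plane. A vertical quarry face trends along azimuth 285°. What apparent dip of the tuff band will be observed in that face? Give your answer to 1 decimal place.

12.9°

Two edge vectors: W-2→W-3 = (-469, 188, 123.2), W-2→W-4 = (-248, 247, 93.7).
Normal n = (W-2→W-3) × (W-2→W-4) = (-12814.8, 13391.7, -69219).
So ∂z/∂E = −n_x/n_z = −0.18513 and ∂z/∂N = −n_y/n_z = 0.19347.
Unit vector along 285° is (sin 285°, cos 285°) = (-0.9659, 0.2588).
Slope in that direction = a·(-0.9659) + b·(0.2588) = 0.22890.
Apparent dip = arctan|0.22890| = 12.9° (true dip is 15.0°, so apparent ≤ true as expected).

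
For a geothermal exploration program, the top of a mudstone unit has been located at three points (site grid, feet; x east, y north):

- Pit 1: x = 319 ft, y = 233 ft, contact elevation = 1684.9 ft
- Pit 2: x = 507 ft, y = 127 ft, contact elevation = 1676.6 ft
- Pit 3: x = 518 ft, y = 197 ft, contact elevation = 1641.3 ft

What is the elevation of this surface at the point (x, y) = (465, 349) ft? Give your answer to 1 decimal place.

Let the plane be z = a·x + b·y + c.
Pit 2−Pit 1: 188a − 106b = −8.3;  Pit 3−Pit 1: 199a − 36b = −43.6.
Solving gives a = −0.30175, b = −0.45687.
Then c = 1684.9 − a·319 − b·233 = 1887.61.
At (465, 349): z = −140.3 − 159.4 + 1887.61 = 1587.8 ft.

1587.8 ft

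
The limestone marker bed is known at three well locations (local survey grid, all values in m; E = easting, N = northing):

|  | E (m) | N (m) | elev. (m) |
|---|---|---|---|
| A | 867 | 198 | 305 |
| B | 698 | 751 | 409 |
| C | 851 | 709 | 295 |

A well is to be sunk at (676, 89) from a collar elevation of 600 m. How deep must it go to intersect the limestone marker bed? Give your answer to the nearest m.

Two edge vectors: A→B = (-169, 553, 104), A→C = (-16, 511, -10).
Normal n = (A→B) × (A→C) = (-58674, -3354, -77511).
So ∂z/∂E = −n_x/n_z = −0.75698 and ∂z/∂N = −n_y/n_z = −0.04327.
Intercept c from A: 305 + 656.30 + 8.57 = 969.87.
At (676, 89): z_contact = −511.7 − 3.9 + 969.87 = 454.3 m.
Depth below ground = 600 − 454.3 = 146 m.

146 m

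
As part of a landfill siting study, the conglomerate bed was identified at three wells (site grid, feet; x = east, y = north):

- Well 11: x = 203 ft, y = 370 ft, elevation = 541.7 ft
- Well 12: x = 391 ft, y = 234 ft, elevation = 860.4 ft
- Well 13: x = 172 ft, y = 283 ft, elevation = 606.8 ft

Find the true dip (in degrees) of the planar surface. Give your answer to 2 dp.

Let the plane be z = a·x + b·y + c.
Well 12−Well 11: 188a − 136b = 318.7;  Well 13−Well 11: −31a − 87b = 65.1.
Solving gives a = 0.91743, b = −1.07517.
Gradient magnitude |∇z| = √(a² + b²) = √(0.84167 + 1.15600) = 1.41339.
True dip = arctan(1.41339) = 54.72°, dipping toward NW (azimuth ≈ 320°).

54.72°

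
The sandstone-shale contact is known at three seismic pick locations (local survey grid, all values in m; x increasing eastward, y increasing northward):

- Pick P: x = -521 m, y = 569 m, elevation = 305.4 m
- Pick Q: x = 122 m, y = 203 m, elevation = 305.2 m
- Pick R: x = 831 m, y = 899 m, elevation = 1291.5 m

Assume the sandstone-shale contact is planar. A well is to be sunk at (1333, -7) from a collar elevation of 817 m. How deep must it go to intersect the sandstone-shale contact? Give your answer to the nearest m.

82 m

Let the plane be z = a·x + b·y + c.
Pick Q−Pick P: 643a − 366b = −0.2;  Pick R−Pick P: 1352a + 330b = 986.1.
Solving gives a = 0.51038, b = 0.89719.
Then c = 305.4 − a·-521 − b·569 = 60.80.
At (1333, -7): z_contact = 680.3 − 6.3 + 60.80 = 734.9 m.
Depth below ground = 817 − 734.9 = 82 m.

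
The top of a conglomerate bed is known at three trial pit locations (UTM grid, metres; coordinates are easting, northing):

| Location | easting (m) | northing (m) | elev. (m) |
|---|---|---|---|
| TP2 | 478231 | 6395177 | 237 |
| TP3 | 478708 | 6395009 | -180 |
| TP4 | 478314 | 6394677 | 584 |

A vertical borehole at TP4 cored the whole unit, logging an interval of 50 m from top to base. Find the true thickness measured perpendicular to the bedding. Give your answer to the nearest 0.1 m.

Let the plane be z = a·easting + b·northing + c.
TP3−TP2: 477a − 168b = −417;  TP4−TP2: 83a − 500b = 347.
Solving gives a = −1.18810, b = −0.89123.
|∇z| = √(a²+b²) = 1.48522, so dip δ = arctan(1.48522) = 56.05°.
True thickness = vertical thickness × cos δ = 50 × cos 56.05° = 27.9 m.

27.9 m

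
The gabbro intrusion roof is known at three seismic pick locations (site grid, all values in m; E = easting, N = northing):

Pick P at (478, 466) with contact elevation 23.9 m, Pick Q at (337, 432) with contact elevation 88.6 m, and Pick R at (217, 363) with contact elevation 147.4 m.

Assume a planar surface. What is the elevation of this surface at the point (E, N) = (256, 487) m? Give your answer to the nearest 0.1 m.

Two edge vectors: Pick P→Pick Q = (-141, -34, 64.7), Pick P→Pick R = (-261, -103, 123.5).
Normal n = (Pick P→Pick Q) × (Pick P→Pick R) = (2465.1, 526.8, 5649).
So ∂z/∂E = −n_x/n_z = −0.43638 and ∂z/∂N = −n_y/n_z = −0.09326.
Intercept c from Pick P: 23.9 + 208.59 + 43.46 = 275.95.
At (256, 487): z = −111.7 − 45.4 + 275.95 = 118.8 m.

118.8 m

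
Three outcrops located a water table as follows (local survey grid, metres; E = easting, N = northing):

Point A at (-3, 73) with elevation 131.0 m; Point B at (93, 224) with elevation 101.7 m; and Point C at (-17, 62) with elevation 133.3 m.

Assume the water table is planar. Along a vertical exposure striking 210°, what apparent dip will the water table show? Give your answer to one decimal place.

Two edge vectors: Point A→Point B = (96, 151, -29.3), Point A→Point C = (-14, -11, 2.3).
Normal n = (Point A→Point B) × (Point A→Point C) = (25, 189.4, 1058).
So ∂z/∂E = −n_x/n_z = −0.02363 and ∂z/∂N = −n_y/n_z = −0.17902.
Unit vector along 210° is (sin 210°, cos 210°) = (-0.5000, -0.8660).
Slope in that direction = a·(-0.5000) + b·(-0.8660) = 0.16685.
Apparent dip = arctan|0.16685| = 9.5° (true dip is 10.2°, so apparent ≤ true as expected).

9.5°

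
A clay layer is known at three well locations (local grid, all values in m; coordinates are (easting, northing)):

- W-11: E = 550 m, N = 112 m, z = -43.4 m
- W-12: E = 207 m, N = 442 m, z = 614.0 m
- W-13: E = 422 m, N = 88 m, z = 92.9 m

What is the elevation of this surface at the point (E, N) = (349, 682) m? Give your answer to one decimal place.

620.9 m

Let the plane be z = a·E + b·N + c.
W-12−W-11: −343a + 330b = 657.4;  W-13−W-11: −128a − 24b = 136.3.
Solving gives a = −1.20377, b = 0.74093.
Then c = -43.4 − a·550 − b·112 = 535.69.
At (349, 682): z = −420.1 + 505.3 + 535.69 = 620.9 m.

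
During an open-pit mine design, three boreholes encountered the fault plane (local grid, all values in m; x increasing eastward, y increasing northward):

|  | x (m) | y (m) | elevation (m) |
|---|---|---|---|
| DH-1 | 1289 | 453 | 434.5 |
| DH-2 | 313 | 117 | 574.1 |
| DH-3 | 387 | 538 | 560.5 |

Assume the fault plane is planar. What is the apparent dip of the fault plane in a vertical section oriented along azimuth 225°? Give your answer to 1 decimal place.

6.0°

Let the plane be z = a·x + b·y + c.
DH-2−DH-1: −976a − 336b = 139.6;  DH-3−DH-1: −902a + 85b = 126.
Solving gives a = −0.14041, b = −0.00762.
Unit vector along 225° is (sin 225°, cos 225°) = (-0.7071, -0.7071).
Slope in that direction = a·(-0.7071) + b·(-0.7071) = 0.10467.
Apparent dip = arctan|0.10467| = 6.0° (true dip is 8.0°, so apparent ≤ true as expected).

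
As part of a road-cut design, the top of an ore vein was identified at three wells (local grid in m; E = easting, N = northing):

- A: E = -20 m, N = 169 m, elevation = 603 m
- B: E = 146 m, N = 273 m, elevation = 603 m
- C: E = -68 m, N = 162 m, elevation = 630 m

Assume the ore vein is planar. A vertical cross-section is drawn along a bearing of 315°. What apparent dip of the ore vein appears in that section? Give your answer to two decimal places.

Two edge vectors: A→B = (166, 104, 0), A→C = (-48, -7, 27).
Normal n = (A→B) × (A→C) = (2808, -4482, 3830).
So ∂z/∂E = −n_x/n_z = −0.73316 and ∂z/∂N = −n_y/n_z = 1.17023.
Unit vector along 315° is (sin 315°, cos 315°) = (-0.7071, 0.7071).
Slope in that direction = a·(-0.7071) + b·(0.7071) = 1.34590.
Apparent dip = arctan|1.34590| = 53.39° (true dip is 54.1°, so apparent ≤ true as expected).

53.39°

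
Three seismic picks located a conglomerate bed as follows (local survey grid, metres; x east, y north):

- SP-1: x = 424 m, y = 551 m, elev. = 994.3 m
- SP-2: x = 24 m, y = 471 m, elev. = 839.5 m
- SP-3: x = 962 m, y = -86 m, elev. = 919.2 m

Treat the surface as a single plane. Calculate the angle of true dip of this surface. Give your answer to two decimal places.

Let the plane be z = a·x + b·y + c.
SP-2−SP-1: −400a − 80b = −154.8;  SP-3−SP-1: 538a − 637b = −75.1.
Solving gives a = 0.31090, b = 0.38048.
Gradient magnitude |∇z| = √(a² + b²) = √(0.09666 + 0.14477) = 0.49135.
True dip = arctan(0.49135) = 26.17°, dipping toward SW (azimuth ≈ 219°).

26.17°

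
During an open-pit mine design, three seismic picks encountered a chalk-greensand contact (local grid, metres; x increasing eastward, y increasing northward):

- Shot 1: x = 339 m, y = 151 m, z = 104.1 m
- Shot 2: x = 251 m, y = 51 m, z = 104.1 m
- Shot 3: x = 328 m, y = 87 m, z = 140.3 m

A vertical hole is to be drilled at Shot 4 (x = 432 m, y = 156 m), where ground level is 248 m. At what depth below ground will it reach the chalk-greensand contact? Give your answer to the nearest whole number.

Let the plane be z = a·x + b·y + c.
Shot 2−Shot 1: −88a − 100b = 0;  Shot 3−Shot 1: −11a − 64b = 36.2.
Solving gives a = 0.79876, b = −0.70291.
Then c = 104.1 − a·339 − b·151 = −60.54.
At (432, 156): z_contact = 345.1 − 109.7 − 60.54 = 174.9 m.
Depth below ground = 248 − 174.9 = 73 m.

73 m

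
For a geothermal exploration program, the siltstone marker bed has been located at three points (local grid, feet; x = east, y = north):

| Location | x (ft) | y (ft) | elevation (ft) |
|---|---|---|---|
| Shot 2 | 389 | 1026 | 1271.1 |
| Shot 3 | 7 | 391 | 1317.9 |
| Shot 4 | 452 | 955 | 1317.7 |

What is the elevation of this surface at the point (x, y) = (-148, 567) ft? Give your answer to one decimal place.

1202.8 ft

Let the plane be z = a·x + b·y + c.
Shot 3−Shot 2: −382a − 635b = 46.8;  Shot 4−Shot 2: 63a − 71b = 46.6.
Solving gives a = 0.391321, b = −0.309110.
Then c = 1271.1 − a·389 − b·1026 = 1436.02.
At (-148, 567): z = −57.9 − 175.3 + 1436.02 = 1202.8 ft.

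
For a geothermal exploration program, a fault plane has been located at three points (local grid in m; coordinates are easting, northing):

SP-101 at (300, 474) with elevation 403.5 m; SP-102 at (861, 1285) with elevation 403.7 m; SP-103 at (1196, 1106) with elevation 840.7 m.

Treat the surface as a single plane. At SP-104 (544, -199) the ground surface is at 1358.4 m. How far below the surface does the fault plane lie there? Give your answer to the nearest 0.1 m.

Let the plane be z = a·easting + b·northing + c.
SP-102−SP-101: 561a + 811b = 0.2;  SP-103−SP-101: 896a + 632b = 437.2.
Solving gives a = 0.952537, b = −0.658660.
Then c = 403.5 − a·300 − b·474 = 429.94.
At (544, -199): z_contact = 518.18 + 131.07 + 429.94 = 1079.20 m.
Depth below ground = 1358.4 − 1079.20 = 279.2 m.

279.2 m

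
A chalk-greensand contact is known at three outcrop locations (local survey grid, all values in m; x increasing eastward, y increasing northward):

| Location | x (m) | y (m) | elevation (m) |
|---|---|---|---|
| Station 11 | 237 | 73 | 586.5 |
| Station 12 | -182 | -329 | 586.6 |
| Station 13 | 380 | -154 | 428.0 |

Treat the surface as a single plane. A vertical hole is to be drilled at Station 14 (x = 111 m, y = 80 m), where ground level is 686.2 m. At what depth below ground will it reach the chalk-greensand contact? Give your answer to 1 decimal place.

Let the plane be z = a·x + b·y + c.
Station 12−Station 11: −419a − 402b = 0.1;  Station 13−Station 11: 143a − 227b = −158.5.
Solving gives a = −0.41769, b = 0.43511.
Then c = 586.5 − a·237 − b·73 = 653.73.
At (111, 80): z_contact = −46.36 + 34.81 + 653.73 = 642.18 m.
Depth below ground = 686.2 − 642.18 = 44.0 m.

44.0 m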